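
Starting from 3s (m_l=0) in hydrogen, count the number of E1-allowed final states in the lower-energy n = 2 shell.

3

E1 requires Δl = ±1, so l_f ∈ {-1, 1}; with 0 ≤ l_f ≤ n_f−1 = 1, the allowed l_f values are {1}.
For l_f = 1: m_f ∈ {m_i−1, m_i, m_i+1} ∩ [−1, 1] = {-1, 0, 1} → 3 states.
Total: 3.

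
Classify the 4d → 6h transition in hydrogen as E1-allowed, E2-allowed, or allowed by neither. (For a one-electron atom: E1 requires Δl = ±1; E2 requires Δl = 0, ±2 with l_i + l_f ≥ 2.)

Δl = 5 − 2 = +3; l_i + l_f = 7.
E1 (Δl = ±1): not satisfied.
E2 (Δl = 0,±2, l_i+l_f ≥ 2): not satisfied.

neither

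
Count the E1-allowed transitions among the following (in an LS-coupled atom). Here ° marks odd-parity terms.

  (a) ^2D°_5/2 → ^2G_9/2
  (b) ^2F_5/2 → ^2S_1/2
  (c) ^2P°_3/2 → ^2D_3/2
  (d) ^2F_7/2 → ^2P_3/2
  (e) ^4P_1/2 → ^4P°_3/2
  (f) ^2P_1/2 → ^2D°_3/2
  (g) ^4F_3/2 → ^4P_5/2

(a) forbidden (ΔL, ΔJ fail)
(b) forbidden (parity, ΔL, ΔJ fail)
(c) allowed
(d) forbidden (parity, ΔL, ΔJ fail)
(e) allowed
(f) allowed
(g) forbidden (parity, ΔL fail)
Total allowed: 3 of 7.

3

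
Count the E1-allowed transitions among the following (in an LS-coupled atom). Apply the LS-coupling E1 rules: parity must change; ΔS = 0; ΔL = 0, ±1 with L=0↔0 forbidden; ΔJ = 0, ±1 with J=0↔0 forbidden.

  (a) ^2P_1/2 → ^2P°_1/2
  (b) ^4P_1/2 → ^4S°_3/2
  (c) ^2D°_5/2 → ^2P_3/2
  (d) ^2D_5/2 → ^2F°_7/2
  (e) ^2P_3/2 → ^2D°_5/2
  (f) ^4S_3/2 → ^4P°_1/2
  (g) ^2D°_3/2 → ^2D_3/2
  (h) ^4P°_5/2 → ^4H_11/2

(a) allowed
(b) allowed
(c) allowed
(d) allowed
(e) allowed
(f) allowed
(g) allowed
(h) forbidden (ΔL, ΔJ fail)
Total allowed: 7 of 8.

7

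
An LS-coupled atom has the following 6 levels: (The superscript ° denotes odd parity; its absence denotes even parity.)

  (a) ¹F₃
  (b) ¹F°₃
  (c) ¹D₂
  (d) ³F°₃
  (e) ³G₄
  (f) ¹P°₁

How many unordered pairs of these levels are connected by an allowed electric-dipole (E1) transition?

(a)–(b): allowed.
(a)–(c): forbidden (parity).
(a)–(d): forbidden (ΔS).
(a)–(e): forbidden (parity, ΔS).
(a)–(f): forbidden (ΔL, ΔJ).
(b)–(c): allowed.
(b)–(d): forbidden (parity, ΔS).
(b)–(e): forbidden (ΔS).
(b)–(f): forbidden (parity, ΔL, ΔJ).
(c)–(d): forbidden (ΔS).
(c)–(e): forbidden (parity, ΔS, ΔL, ΔJ).
(c)–(f): allowed.
(d)–(e): allowed.
(d)–(f): forbidden (parity, ΔS, ΔL, ΔJ).
(e)–(f): forbidden (ΔS, ΔL, ΔJ).
Allowed pairs: 4 of 15.

4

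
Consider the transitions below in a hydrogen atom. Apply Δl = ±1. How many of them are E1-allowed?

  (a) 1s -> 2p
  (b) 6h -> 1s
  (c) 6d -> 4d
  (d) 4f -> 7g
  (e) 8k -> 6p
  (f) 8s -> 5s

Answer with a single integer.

2

(a) allowed
(b) forbidden — Δl = -5 (E1 requires Δl = ±1)
(c) forbidden — Δl = +0 (E1 requires Δl = ±1)
(d) allowed
(e) forbidden — Δl = -6 (E1 requires Δl = ±1)
(f) forbidden — Δl = +0 (E1 requires Δl = ±1)
Total allowed: 2 of 6.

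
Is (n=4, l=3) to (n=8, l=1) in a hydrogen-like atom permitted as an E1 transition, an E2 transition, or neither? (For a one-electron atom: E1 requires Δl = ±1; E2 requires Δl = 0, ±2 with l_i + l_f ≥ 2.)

Δl = 1 − 3 = -2; l_i + l_f = 4.
E1 (Δl = ±1): not satisfied.
E2 (Δl = 0,±2, l_i+l_f ≥ 2): satisfied.

E2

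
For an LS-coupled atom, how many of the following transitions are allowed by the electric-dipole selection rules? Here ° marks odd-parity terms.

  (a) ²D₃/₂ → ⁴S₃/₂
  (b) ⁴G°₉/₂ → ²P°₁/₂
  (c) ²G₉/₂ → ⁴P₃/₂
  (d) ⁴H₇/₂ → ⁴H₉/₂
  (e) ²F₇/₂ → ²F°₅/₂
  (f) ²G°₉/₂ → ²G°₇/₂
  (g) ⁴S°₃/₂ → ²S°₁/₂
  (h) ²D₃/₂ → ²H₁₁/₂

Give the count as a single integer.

(a) forbidden (parity, ΔS, ΔL fail)
(b) forbidden (parity, ΔS, ΔL, ΔJ fail)
(c) forbidden (parity, ΔS, ΔL, ΔJ fail)
(d) forbidden (parity fails)
(e) allowed
(f) forbidden (parity fails)
(g) forbidden (parity, ΔS, ΔL fail)
(h) forbidden (parity, ΔL, ΔJ fail)
Total allowed: 1 of 8.

1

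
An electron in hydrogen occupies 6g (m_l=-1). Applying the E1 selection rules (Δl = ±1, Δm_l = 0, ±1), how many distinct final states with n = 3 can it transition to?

0

E1 requires l_f ∈ {3, 5}, but neither lies in [0, 2], so no final state is reachable.
Total: 0.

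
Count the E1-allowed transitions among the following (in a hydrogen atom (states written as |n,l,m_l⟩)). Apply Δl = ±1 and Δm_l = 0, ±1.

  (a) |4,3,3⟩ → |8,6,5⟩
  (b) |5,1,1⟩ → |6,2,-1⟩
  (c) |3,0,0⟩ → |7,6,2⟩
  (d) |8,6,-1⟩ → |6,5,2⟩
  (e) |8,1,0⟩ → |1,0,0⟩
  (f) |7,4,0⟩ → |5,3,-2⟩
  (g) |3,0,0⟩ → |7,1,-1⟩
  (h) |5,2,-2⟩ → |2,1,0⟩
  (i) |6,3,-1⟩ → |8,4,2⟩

(a) forbidden — Δl = +3 (E1 requires Δl = ±1); Δm_l = +2 (E1 requires Δm_l = 0, ±1)
(b) forbidden — Δm_l = -2 (E1 requires Δm_l = 0, ±1)
(c) forbidden — Δl = +6 (E1 requires Δl = ±1); Δm_l = +2 (E1 requires Δm_l = 0, ±1)
(d) forbidden — Δm_l = +3 (E1 requires Δm_l = 0, ±1)
(e) allowed
(f) forbidden — Δm_l = -2 (E1 requires Δm_l = 0, ±1)
(g) allowed
(h) forbidden — Δm_l = +2 (E1 requires Δm_l = 0, ±1)
(i) forbidden — Δm_l = +3 (E1 requires Δm_l = 0, ±1)
Total allowed: 2 of 9.

2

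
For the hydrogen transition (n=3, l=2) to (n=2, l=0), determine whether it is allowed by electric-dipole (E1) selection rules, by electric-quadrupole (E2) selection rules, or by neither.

E2

Δl = 0 − 2 = -2; l_i + l_f = 2.
E1 (Δl = ±1): not satisfied.
E2 (Δl = 0,±2, l_i+l_f ≥ 2): satisfied.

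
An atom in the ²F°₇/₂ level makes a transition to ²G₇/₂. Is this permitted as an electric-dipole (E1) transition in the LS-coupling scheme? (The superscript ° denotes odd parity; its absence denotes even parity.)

Parity must change: odd → even — satisfied.
ΔS = 0: S: 1/2 → 1/2 — satisfied.
ΔL = 0, ±1 (not L=0↔0): L: 3 → 4, ΔL = +1 — satisfied.
ΔJ = 0, ±1 (not J=0↔0): J: 7/2 → 7/2, ΔJ = +0 — satisfied.
All four E1 rules are satisfied.

allowed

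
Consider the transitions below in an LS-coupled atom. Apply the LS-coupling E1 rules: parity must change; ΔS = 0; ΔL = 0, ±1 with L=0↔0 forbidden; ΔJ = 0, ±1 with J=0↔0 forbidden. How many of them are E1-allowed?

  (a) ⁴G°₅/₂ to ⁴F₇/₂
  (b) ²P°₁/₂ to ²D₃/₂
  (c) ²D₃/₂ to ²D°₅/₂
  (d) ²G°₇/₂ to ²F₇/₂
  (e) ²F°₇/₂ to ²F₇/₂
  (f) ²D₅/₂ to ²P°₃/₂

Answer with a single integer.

(a) allowed
(b) allowed
(c) allowed
(d) allowed
(e) allowed
(f) allowed
Total allowed: 6 of 6.

6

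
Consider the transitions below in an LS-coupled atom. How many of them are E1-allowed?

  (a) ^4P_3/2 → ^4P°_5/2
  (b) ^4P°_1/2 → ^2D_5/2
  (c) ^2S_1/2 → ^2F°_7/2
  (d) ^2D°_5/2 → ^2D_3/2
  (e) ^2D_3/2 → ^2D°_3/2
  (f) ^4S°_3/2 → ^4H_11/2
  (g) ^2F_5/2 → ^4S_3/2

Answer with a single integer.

(a) allowed
(b) forbidden (ΔS, ΔJ fail)
(c) forbidden (ΔL, ΔJ fail)
(d) allowed
(e) allowed
(f) forbidden (ΔL, ΔJ fail)
(g) forbidden (parity, ΔS, ΔL fail)
Total allowed: 3 of 7.

3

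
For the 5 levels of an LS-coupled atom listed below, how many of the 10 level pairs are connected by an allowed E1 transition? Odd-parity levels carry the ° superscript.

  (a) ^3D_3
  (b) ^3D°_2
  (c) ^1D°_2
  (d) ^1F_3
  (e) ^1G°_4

(a)–(b): allowed.
(a)–(c): forbidden (ΔS).
(a)–(d): forbidden (parity, ΔS).
(a)–(e): forbidden (ΔS, ΔL).
(b)–(c): forbidden (parity, ΔS).
(b)–(d): forbidden (ΔS).
(b)–(e): forbidden (parity, ΔS, ΔL, ΔJ).
(c)–(d): allowed.
(c)–(e): forbidden (parity, ΔL, ΔJ).
(d)–(e): allowed.
Allowed pairs: 3 of 10.

3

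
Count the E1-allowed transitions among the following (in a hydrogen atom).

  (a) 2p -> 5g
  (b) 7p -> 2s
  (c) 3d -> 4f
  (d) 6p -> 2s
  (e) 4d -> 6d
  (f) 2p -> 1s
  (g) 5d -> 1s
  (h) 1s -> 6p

(a) forbidden — Δl = +3 (E1 requires Δl = ±1)
(b) allowed
(c) allowed
(d) allowed
(e) forbidden — Δl = +0 (E1 requires Δl = ±1)
(f) allowed
(g) forbidden — Δl = -2 (E1 requires Δl = ±1)
(h) allowed
Total allowed: 5 of 8.

5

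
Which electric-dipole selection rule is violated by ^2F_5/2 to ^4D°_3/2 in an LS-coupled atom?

Initial level: S=1/2, L=3, J=5/2, parity even. Final level: S=3/2, L=2, J=3/2, parity odd.
Parity must change: even → odd — ok.
ΔS = 0: S: 1/2 → 3/2 — fails.
ΔL = 0, ±1 (not L=0↔0): L: 3 → 2, ΔL = -1 — ok.
ΔJ = 0, ±1 (not J=0↔0): J: 5/2 → 3/2, ΔJ = -1 — ok.

the ΔS = 0 rule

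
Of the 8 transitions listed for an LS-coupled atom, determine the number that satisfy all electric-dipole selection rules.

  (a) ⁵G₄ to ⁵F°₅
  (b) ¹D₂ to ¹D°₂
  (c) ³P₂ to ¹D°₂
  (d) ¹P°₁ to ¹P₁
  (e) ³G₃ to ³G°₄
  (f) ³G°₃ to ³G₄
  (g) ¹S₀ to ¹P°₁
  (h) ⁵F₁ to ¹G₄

6

(a) allowed
(b) allowed
(c) forbidden (ΔS fails)
(d) allowed
(e) allowed
(f) allowed
(g) allowed
(h) forbidden (parity, ΔS, ΔJ fail)
Total allowed: 6 of 8.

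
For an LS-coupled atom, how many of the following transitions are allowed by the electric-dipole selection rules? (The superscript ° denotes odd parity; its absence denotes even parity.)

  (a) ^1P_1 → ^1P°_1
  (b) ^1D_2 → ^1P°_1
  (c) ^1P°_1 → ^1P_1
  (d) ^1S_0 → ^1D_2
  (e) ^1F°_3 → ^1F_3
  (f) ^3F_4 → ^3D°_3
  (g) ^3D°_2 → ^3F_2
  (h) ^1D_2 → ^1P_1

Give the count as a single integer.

(a) allowed
(b) allowed
(c) allowed
(d) forbidden (parity, ΔL, ΔJ fail)
(e) allowed
(f) allowed
(g) allowed
(h) forbidden (parity fails)
Total allowed: 6 of 8.

6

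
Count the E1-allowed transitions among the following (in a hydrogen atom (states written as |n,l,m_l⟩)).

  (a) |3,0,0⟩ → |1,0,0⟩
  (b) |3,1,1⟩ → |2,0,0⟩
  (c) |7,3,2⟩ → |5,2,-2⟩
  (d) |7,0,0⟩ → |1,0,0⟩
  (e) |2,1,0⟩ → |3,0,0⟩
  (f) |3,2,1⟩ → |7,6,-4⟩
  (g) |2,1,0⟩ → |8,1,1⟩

2

(a) forbidden — Δl = +0 (E1 requires Δl = ±1)
(b) allowed
(c) forbidden — Δm_l = -4 (E1 requires Δm_l = 0, ±1)
(d) forbidden — Δl = +0 (E1 requires Δl = ±1)
(e) allowed
(f) forbidden — Δl = +4 (E1 requires Δl = ±1); Δm_l = -5 (E1 requires Δm_l = 0, ±1)
(g) forbidden — Δl = +0 (E1 requires Δl = ±1)
Total allowed: 2 of 7.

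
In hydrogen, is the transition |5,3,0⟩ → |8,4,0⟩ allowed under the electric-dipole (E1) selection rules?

allowed

Δl = 4 − 3 = +1; the E1 rule Δl = ±1 is ✓.
Δm_l = 0 − (0) = +0. E1 requires Δm_l = 0, ±1: ✓.
All E1 selection rules are satisfied.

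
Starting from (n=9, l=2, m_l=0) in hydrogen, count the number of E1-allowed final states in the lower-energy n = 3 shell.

E1 requires Δl = ±1, so l_f ∈ {1, 3}; with 0 ≤ l_f ≤ n_f−1 = 2, the allowed l_f values are {1}.
For l_f = 1: m_f ∈ {m_i−1, m_i, m_i+1} ∩ [−1, 1] = {-1, 0, 1} → 3 states.
Total: 3.

3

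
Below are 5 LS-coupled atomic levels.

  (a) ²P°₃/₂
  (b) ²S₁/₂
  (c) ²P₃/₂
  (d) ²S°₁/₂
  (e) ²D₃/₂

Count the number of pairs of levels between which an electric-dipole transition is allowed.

(a)–(b): allowed.
(a)–(c): allowed.
(a)–(d): forbidden (parity).
(a)–(e): allowed.
(b)–(c): forbidden (parity).
(b)–(d): forbidden (ΔL).
(b)–(e): forbidden (parity, ΔL).
(c)–(d): allowed.
(c)–(e): forbidden (parity).
(d)–(e): forbidden (ΔL).
Allowed pairs: 4 of 10.

4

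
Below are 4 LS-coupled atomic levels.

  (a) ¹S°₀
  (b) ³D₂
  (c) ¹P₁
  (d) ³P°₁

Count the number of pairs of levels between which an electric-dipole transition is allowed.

(a)–(b): forbidden (ΔS, ΔL, ΔJ).
(a)–(c): allowed.
(a)–(d): forbidden (parity, ΔS).
(b)–(c): forbidden (parity, ΔS).
(b)–(d): allowed.
(c)–(d): forbidden (ΔS).
Allowed pairs: 2 of 6.

2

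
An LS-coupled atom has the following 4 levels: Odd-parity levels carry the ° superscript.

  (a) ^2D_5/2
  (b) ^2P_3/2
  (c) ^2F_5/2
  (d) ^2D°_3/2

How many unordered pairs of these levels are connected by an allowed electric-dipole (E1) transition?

3

(a)–(b): forbidden (parity).
(a)–(c): forbidden (parity).
(a)–(d): allowed.
(b)–(c): forbidden (parity, ΔL).
(b)–(d): allowed.
(c)–(d): allowed.
Allowed pairs: 3 of 6.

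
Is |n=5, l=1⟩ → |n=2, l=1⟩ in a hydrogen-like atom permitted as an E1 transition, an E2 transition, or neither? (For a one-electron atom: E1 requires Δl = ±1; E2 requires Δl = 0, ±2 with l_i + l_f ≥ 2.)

E2

Δl = 1 − 1 = +0; l_i + l_f = 2.
E1 (Δl = ±1): not satisfied.
E2 (Δl = 0,±2, l_i+l_f ≥ 2): satisfied.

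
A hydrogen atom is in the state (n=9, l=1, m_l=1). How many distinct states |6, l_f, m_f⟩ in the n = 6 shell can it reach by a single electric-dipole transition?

4

E1 requires Δl = ±1, so l_f ∈ {0, 2}; with 0 ≤ l_f ≤ n_f−1 = 5, the allowed l_f values are {0, 2}.
For l_f = 0: m_f ∈ {m_i−1, m_i, m_i+1} ∩ [−0, 0] = {0} → 1 state.
For l_f = 2: m_f ∈ {m_i−1, m_i, m_i+1} ∩ [−2, 2] = {0, 1, 2} → 3 states.
Total: 4.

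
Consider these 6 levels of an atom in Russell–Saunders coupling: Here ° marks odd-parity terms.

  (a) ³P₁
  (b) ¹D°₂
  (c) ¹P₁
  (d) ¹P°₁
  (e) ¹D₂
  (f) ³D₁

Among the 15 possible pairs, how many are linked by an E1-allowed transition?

4

(a)–(b): forbidden (ΔS).
(a)–(c): forbidden (parity, ΔS).
(a)–(d): forbidden (ΔS).
(a)–(e): forbidden (parity, ΔS).
(a)–(f): forbidden (parity).
(b)–(c): allowed.
(b)–(d): forbidden (parity).
(b)–(e): allowed.
(b)–(f): forbidden (ΔS).
(c)–(d): allowed.
(c)–(e): forbidden (parity).
(c)–(f): forbidden (parity, ΔS).
(d)–(e): allowed.
(d)–(f): forbidden (ΔS).
(e)–(f): forbidden (parity, ΔS).
Allowed pairs: 4 of 15.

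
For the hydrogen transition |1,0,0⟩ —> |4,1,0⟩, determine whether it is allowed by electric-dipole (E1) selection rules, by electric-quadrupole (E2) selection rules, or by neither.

E1

Δl = 1 − 0 = +1; l_i + l_f = 1.
Δm_l = +0.
E1 (Δl = ±1, |Δm_l| ≤ 1): satisfied.
E2 (Δl = 0,±2, l_i+l_f ≥ 2, |Δm_l| ≤ 2): not satisfied.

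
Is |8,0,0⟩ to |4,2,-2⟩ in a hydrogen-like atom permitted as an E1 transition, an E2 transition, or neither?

E2

Δl = 2 − 0 = +2; l_i + l_f = 2.
Δm_l = -2.
E1 (Δl = ±1, |Δm_l| ≤ 1): not satisfied.
E2 (Δl = 0,±2, l_i+l_f ≥ 2, |Δm_l| ≤ 2): satisfied.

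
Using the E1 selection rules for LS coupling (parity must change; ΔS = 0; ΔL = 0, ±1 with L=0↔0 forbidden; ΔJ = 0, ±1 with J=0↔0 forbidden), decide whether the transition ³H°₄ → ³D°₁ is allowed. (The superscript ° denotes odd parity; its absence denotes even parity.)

forbidden

Initial level: S=1, L=5, J=4, parity odd. Final level: S=1, L=2, J=1, parity odd.
Parity must change: odd → odd — fails.
ΔS = 0: S: 1 → 1 — passes.
ΔL = 0, ±1 (not L=0↔0): L: 5 → 2, ΔL = -3 — fails.
ΔJ = 0, ±1 (not J=0↔0): J: 4 → 1, ΔJ = -3 — fails.
Rule(s) violated: parity, ΔL, ΔJ.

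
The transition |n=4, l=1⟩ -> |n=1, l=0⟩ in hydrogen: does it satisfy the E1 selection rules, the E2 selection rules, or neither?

Δl = 0 − 1 = -1; l_i + l_f = 1.
E1 (Δl = ±1): satisfied.
E2 (Δl = 0,±2, l_i+l_f ≥ 2): not satisfied.

E1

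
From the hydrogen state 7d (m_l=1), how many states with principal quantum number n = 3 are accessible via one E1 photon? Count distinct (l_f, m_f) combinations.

E1 requires Δl = ±1, so l_f ∈ {1, 3}; with 0 ≤ l_f ≤ n_f−1 = 2, the allowed l_f values are {1}.
For l_f = 1: m_f ∈ {m_i−1, m_i, m_i+1} ∩ [−1, 1] = {0, 1} → 2 states.
Total: 2.

2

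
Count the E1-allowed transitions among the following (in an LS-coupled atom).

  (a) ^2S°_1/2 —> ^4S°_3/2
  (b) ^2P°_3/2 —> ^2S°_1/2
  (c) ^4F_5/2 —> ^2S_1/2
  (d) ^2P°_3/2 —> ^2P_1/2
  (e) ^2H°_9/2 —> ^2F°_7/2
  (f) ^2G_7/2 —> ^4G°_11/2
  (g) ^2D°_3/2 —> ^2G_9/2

(a) forbidden (parity, ΔS, ΔL fail)
(b) forbidden (parity fails)
(c) forbidden (parity, ΔS, ΔL, ΔJ fail)
(d) allowed
(e) forbidden (parity, ΔL fail)
(f) forbidden (ΔS, ΔJ fail)
(g) forbidden (ΔL, ΔJ fail)
Total allowed: 1 of 7.

1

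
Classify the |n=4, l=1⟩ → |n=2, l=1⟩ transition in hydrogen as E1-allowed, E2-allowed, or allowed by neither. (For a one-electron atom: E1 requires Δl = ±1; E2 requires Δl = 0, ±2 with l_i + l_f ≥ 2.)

E2

Δl = 1 − 1 = +0; l_i + l_f = 2.
E1 (Δl = ±1): not satisfied.
E2 (Δl = 0,±2, l_i+l_f ≥ 2): satisfied.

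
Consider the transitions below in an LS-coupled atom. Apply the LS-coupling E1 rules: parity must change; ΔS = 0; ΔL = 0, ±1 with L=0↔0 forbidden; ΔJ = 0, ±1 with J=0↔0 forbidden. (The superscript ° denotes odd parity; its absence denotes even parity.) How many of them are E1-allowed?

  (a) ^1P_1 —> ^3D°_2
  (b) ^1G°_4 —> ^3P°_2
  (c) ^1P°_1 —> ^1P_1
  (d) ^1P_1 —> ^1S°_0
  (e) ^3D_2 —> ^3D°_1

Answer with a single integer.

(a) forbidden (ΔS fails)
(b) forbidden (parity, ΔS, ΔL, ΔJ fail)
(c) allowed
(d) allowed
(e) allowed
Total allowed: 3 of 5.

3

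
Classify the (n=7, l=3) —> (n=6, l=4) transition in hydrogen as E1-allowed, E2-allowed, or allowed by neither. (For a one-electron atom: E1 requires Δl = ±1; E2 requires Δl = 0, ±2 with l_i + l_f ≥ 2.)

Δl = 4 − 3 = +1; l_i + l_f = 7.
E1 (Δl = ±1): satisfied.
E2 (Δl = 0,±2, l_i+l_f ≥ 2): not satisfied.

E1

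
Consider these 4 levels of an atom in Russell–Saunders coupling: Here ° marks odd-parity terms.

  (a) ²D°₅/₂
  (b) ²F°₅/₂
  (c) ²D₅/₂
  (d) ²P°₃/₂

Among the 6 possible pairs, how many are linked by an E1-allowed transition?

(a)–(b): forbidden (parity).
(a)–(c): allowed.
(a)–(d): forbidden (parity).
(b)–(c): allowed.
(b)–(d): forbidden (parity, ΔL).
(c)–(d): allowed.
Allowed pairs: 3 of 6.

3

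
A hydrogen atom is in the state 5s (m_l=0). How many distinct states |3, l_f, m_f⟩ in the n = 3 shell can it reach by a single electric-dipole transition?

3

E1 requires Δl = ±1, so l_f ∈ {-1, 1}; with 0 ≤ l_f ≤ n_f−1 = 2, the allowed l_f values are {1}.
For l_f = 1: m_f ∈ {m_i−1, m_i, m_i+1} ∩ [−1, 1] = {-1, 0, 1} → 3 states.
Total: 3.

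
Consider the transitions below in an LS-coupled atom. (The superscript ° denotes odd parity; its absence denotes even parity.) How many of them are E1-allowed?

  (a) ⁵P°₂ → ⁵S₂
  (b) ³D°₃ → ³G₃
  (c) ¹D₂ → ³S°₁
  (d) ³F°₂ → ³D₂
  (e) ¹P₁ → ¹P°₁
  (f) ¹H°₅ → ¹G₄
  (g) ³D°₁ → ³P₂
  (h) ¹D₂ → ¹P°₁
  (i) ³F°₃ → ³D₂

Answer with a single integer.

7

(a) allowed
(b) forbidden (ΔL fails)
(c) forbidden (ΔS, ΔL fail)
(d) allowed
(e) allowed
(f) allowed
(g) allowed
(h) allowed
(i) allowed
Total allowed: 7 of 9.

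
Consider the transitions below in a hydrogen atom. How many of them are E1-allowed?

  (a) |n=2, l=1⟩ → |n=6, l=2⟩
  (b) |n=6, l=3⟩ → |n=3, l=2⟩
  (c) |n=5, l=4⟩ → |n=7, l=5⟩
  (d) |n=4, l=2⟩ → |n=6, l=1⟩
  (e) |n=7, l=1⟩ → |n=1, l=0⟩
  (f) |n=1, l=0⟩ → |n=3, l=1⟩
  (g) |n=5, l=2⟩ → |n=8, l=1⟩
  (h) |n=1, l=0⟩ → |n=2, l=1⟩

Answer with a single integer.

(a) allowed
(b) allowed
(c) allowed
(d) allowed
(e) allowed
(f) allowed
(g) allowed
(h) allowed
Total allowed: 8 of 8.

8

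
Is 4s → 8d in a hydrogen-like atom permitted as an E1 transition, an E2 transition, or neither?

Δl = 2 − 0 = +2; l_i + l_f = 2.
E1 (Δl = ±1): not satisfied.
E2 (Δl = 0,±2, l_i+l_f ≥ 2): satisfied.

E2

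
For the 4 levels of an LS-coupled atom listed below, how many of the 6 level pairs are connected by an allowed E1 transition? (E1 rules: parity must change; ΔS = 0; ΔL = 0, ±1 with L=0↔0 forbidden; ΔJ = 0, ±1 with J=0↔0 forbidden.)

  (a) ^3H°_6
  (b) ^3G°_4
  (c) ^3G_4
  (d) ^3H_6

(a)–(b): forbidden (parity, ΔJ).
(a)–(c): forbidden (ΔJ).
(a)–(d): allowed.
(b)–(c): allowed.
(b)–(d): forbidden (ΔJ).
(c)–(d): forbidden (parity, ΔJ).
Allowed pairs: 2 of 6.

2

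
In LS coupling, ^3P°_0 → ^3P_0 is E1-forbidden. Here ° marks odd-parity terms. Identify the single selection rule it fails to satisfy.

the J=0 ↔ J=0 exclusion

ΔL = 0, ±1 (not L=0↔0): L: 1 → 1, ΔL = +0 — satisfied.
Parity must change: odd → even — satisfied.
ΔS = 0: S: 1 → 1 — satisfied.
ΔJ = 0, ±1 (not J=0↔0): J: 0 → 0, ΔJ = +0 — violated.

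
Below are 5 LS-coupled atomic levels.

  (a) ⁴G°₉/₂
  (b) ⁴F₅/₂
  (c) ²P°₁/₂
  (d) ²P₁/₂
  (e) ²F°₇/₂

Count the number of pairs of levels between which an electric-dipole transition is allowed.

1

(a)–(b): forbidden (ΔJ).
(a)–(c): forbidden (parity, ΔS, ΔL, ΔJ).
(a)–(d): forbidden (ΔS, ΔL, ΔJ).
(a)–(e): forbidden (parity, ΔS).
(b)–(c): forbidden (ΔS, ΔL, ΔJ).
(b)–(d): forbidden (parity, ΔS, ΔL, ΔJ).
(b)–(e): forbidden (ΔS).
(c)–(d): allowed.
(c)–(e): forbidden (parity, ΔL, ΔJ).
(d)–(e): forbidden (ΔL, ΔJ).
Allowed pairs: 1 of 10.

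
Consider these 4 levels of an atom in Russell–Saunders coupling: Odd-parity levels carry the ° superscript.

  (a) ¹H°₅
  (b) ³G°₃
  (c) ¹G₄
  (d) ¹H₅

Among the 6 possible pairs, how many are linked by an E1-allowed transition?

2

(a)–(b): forbidden (parity, ΔS, ΔJ).
(a)–(c): allowed.
(a)–(d): allowed.
(b)–(c): forbidden (ΔS).
(b)–(d): forbidden (ΔS, ΔJ).
(c)–(d): forbidden (parity).
Allowed pairs: 2 of 6.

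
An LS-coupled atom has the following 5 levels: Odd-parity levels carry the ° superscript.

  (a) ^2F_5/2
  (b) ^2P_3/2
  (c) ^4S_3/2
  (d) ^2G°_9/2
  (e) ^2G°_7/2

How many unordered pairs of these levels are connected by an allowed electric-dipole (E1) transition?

1

(a)–(b): forbidden (parity, ΔL).
(a)–(c): forbidden (parity, ΔS, ΔL).
(a)–(d): forbidden (ΔJ).
(a)–(e): allowed.
(b)–(c): forbidden (parity, ΔS).
(b)–(d): forbidden (ΔL, ΔJ).
(b)–(e): forbidden (ΔL, ΔJ).
(c)–(d): forbidden (ΔS, ΔL, ΔJ).
(c)–(e): forbidden (ΔS, ΔL, ΔJ).
(d)–(e): forbidden (parity).
Allowed pairs: 1 of 10.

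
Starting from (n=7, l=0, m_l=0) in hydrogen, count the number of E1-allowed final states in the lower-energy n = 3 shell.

E1 requires Δl = ±1, so l_f ∈ {-1, 1}; with 0 ≤ l_f ≤ n_f−1 = 2, the allowed l_f values are {1}.
For l_f = 1: m_f ∈ {m_i−1, m_i, m_i+1} ∩ [−1, 1] = {-1, 0, 1} → 3 states.
Total: 3.

3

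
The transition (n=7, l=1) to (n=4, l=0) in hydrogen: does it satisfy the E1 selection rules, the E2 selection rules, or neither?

Δl = 0 − 1 = -1; l_i + l_f = 1.
E1 (Δl = ±1): satisfied.
E2 (Δl = 0,±2, l_i+l_f ≥ 2): not satisfied.

E1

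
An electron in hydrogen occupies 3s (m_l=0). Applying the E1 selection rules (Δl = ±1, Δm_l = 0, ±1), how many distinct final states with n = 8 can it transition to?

3

E1 requires Δl = ±1, so l_f ∈ {-1, 1}; with 0 ≤ l_f ≤ n_f−1 = 7, the allowed l_f values are {1}.
For l_f = 1: m_f ∈ {m_i−1, m_i, m_i+1} ∩ [−1, 1] = {-1, 0, 1} → 3 states.
Total: 3.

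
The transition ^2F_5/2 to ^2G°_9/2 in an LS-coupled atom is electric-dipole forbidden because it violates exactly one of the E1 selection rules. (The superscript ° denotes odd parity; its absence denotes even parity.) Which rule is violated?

the ΔJ = 0, ±1 rule

Parity must change: even → odd — satisfied.
ΔS = 0: S: 1/2 → 1/2 — satisfied.
ΔL = 0, ±1 (not L=0↔0): L: 3 → 4, ΔL = +1 — satisfied.
ΔJ = 0, ±1 (not J=0↔0): J: 5/2 → 9/2, ΔJ = +2 — violated.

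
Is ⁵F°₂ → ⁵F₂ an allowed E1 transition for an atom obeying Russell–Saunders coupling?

allowed

Reading off the term symbols: S 2→2, L 3→3, J 2→2, parity odd→even.
Parity must change: odd → even — ✓.
ΔS = 0: S: 2 → 2 — ✓.
ΔL = 0, ±1 (not L=0↔0): L: 3 → 3, ΔL = +0 — ✓.
ΔJ = 0, ±1 (not J=0↔0): J: 2 → 2, ΔJ = +0 — ✓.
All four E1 rules are satisfied.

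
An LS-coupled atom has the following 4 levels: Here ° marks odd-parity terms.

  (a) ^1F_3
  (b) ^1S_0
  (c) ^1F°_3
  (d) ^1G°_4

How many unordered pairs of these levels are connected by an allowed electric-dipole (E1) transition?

(a)–(b): forbidden (parity, ΔL, ΔJ).
(a)–(c): allowed.
(a)–(d): allowed.
(b)–(c): forbidden (ΔL, ΔJ).
(b)–(d): forbidden (ΔL, ΔJ).
(c)–(d): forbidden (parity).
Allowed pairs: 2 of 6.

2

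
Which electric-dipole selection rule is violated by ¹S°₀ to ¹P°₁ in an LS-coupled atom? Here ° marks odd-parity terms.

Initial level: S=0, L=0, J=0, parity odd. Final level: S=0, L=1, J=1, parity odd.
ΔL = 0, ±1 (not L=0↔0): L: 0 → 1, ΔL = +1 — satisfied.
Parity must change: odd → odd — violated.
ΔS = 0: S: 0 → 0 — satisfied.
ΔJ = 0, ±1 (not J=0↔0): J: 0 → 1, ΔJ = +1 — satisfied.

parity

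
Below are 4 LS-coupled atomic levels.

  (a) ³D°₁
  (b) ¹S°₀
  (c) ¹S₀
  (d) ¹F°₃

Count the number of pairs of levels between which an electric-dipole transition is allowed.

0

(a)–(b): forbidden (parity, ΔS, ΔL).
(a)–(c): forbidden (ΔS, ΔL).
(a)–(d): forbidden (parity, ΔS, ΔJ).
(b)–(c): forbidden (ΔL, ΔJ).
(b)–(d): forbidden (parity, ΔL, ΔJ).
(c)–(d): forbidden (ΔL, ΔJ).
Allowed pairs: 0 of 6.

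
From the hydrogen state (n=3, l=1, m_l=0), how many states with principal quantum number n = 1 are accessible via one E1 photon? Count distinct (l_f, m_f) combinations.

1

E1 requires Δl = ±1, so l_f ∈ {0, 2}; with 0 ≤ l_f ≤ n_f−1 = 0, the allowed l_f values are {0}.
For l_f = 0: m_f ∈ {m_i−1, m_i, m_i+1} ∩ [−0, 0] = {0} → 1 state.
Total: 1.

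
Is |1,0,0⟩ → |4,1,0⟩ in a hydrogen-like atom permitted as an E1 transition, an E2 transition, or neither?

Δl = 1 − 0 = +1; l_i + l_f = 1.
Δm_l = +0.
E1 (Δl = ±1, |Δm_l| ≤ 1): satisfied.
E2 (Δl = 0,±2, l_i+l_f ≥ 2, |Δm_l| ≤ 2): not satisfied.

E1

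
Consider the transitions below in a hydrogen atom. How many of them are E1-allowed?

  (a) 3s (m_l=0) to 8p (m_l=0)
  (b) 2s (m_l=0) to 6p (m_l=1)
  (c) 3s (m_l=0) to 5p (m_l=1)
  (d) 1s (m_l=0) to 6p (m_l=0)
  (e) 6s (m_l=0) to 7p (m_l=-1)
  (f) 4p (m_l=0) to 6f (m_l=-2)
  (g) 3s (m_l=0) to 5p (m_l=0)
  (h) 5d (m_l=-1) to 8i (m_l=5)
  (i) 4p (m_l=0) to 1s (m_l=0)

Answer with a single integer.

7

(a) allowed
(b) allowed
(c) allowed
(d) allowed
(e) allowed
(f) forbidden — Δl = +2 (E1 requires Δl = ±1); Δm_l = -2 (E1 requires Δm_l = 0, ±1)
(g) allowed
(h) forbidden — Δl = +4 (E1 requires Δl = ±1); Δm_l = +6 (E1 requires Δm_l = 0, ±1)
(i) allowed
Total allowed: 7 of 9.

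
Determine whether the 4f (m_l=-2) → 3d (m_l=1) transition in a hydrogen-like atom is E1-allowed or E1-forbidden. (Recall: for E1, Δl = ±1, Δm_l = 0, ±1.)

l: 3 → 2 (Δl = -1). Δl = ±1 satisfied.
m_l: -2 → 1 (Δm_l = +3). |Δm_l| ≤ 1 violated.
The transition is electric-dipole forbidden.

forbidden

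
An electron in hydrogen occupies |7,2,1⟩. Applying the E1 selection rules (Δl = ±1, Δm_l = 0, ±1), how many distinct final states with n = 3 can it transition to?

2

E1 requires Δl = ±1, so l_f ∈ {1, 3}; with 0 ≤ l_f ≤ n_f−1 = 2, the allowed l_f values are {1}.
For l_f = 1: m_f ∈ {m_i−1, m_i, m_i+1} ∩ [−1, 1] = {0, 1} → 2 states.
Total: 2.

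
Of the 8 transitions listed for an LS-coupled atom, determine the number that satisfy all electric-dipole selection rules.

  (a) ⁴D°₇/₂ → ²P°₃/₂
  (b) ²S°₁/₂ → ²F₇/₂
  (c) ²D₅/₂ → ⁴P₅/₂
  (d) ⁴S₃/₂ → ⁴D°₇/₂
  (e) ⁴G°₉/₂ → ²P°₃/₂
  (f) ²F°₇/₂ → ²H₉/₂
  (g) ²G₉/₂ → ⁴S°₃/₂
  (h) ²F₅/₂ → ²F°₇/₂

1

(a) forbidden (parity, ΔS, ΔJ fail)
(b) forbidden (ΔL, ΔJ fail)
(c) forbidden (parity, ΔS fail)
(d) forbidden (ΔL, ΔJ fail)
(e) forbidden (parity, ΔS, ΔL, ΔJ fail)
(f) forbidden (ΔL fails)
(g) forbidden (ΔS, ΔL, ΔJ fail)
(h) allowed
Total allowed: 1 of 8.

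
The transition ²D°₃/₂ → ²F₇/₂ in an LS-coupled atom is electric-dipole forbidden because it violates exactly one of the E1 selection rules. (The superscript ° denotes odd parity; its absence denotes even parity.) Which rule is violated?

the ΔJ = 0, ±1 rule

Parity must change: odd → even — ok.
ΔS = 0: S: 1/2 → 1/2 — ok.
ΔL = 0, ±1 (not L=0↔0): L: 2 → 3, ΔL = +1 — ok.
ΔJ = 0, ±1 (not J=0↔0): J: 3/2 → 7/2, ΔJ = +2 — fails.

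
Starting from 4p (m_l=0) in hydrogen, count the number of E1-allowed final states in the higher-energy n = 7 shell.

E1 requires Δl = ±1, so l_f ∈ {0, 2}; with 0 ≤ l_f ≤ n_f−1 = 6, the allowed l_f values are {0, 2}.
For l_f = 0: m_f ∈ {m_i−1, m_i, m_i+1} ∩ [−0, 0] = {0} → 1 state.
For l_f = 2: m_f ∈ {m_i−1, m_i, m_i+1} ∩ [−2, 2] = {-1, 0, 1} → 3 states.
Total: 4.

4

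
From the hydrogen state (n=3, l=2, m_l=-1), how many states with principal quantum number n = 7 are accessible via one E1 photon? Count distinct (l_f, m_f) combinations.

E1 requires Δl = ±1, so l_f ∈ {1, 3}; with 0 ≤ l_f ≤ n_f−1 = 6, the allowed l_f values are {1, 3}.
For l_f = 1: m_f ∈ {m_i−1, m_i, m_i+1} ∩ [−1, 1] = {-1, 0} → 2 states.
For l_f = 3: m_f ∈ {m_i−1, m_i, m_i+1} ∩ [−3, 3] = {-2, -1, 0} → 3 states.
Total: 5.

5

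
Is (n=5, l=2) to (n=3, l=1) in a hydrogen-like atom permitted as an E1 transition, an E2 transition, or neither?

Δl = 1 − 2 = -1; l_i + l_f = 3.
E1 (Δl = ±1): satisfied.
E2 (Δl = 0,±2, l_i+l_f ≥ 2): not satisfied.

E1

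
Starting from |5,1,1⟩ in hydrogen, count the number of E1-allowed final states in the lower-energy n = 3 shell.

4

E1 requires Δl = ±1, so l_f ∈ {0, 2}; with 0 ≤ l_f ≤ n_f−1 = 2, the allowed l_f values are {0, 2}.
For l_f = 0: m_f ∈ {m_i−1, m_i, m_i+1} ∩ [−0, 0] = {0} → 1 state.
For l_f = 2: m_f ∈ {m_i−1, m_i, m_i+1} ∩ [−2, 2] = {0, 1, 2} → 3 states.
Total: 4.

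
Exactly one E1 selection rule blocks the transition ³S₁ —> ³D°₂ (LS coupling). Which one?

the ΔL = 0, ±1 rule

Parity must change: even → odd — ✓.
ΔS = 0: S: 1 → 1 — ✓.
ΔL = 0, ±1 (not L=0↔0): L: 0 → 2, ΔL = +2 — ✗.
ΔJ = 0, ±1 (not J=0↔0): J: 1 → 2, ΔJ = +1 — ✓.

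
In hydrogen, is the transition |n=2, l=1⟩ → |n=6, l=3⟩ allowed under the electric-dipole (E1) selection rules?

forbidden

Δl = 3 − 1 = +2; the E1 rule Δl = ±1 is fails.
The transition is electric-dipole forbidden.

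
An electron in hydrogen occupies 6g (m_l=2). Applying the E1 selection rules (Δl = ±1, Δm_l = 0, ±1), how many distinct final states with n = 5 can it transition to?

3

E1 requires Δl = ±1, so l_f ∈ {3, 5}; with 0 ≤ l_f ≤ n_f−1 = 4, the allowed l_f values are {3}.
For l_f = 3: m_f ∈ {m_i−1, m_i, m_i+1} ∩ [−3, 3] = {1, 2, 3} → 3 states.
Total: 3.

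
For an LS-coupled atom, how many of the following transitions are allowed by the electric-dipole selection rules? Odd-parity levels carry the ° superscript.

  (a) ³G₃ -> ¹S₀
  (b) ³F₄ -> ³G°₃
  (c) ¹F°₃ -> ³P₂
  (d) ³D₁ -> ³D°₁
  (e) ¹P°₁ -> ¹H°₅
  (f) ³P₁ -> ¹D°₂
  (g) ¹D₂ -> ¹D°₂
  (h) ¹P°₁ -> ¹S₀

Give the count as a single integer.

(a) forbidden (parity, ΔS, ΔL, ΔJ fail)
(b) allowed
(c) forbidden (ΔS, ΔL fail)
(d) allowed
(e) forbidden (parity, ΔL, ΔJ fail)
(f) forbidden (ΔS fails)
(g) allowed
(h) allowed
Total allowed: 4 of 8.

4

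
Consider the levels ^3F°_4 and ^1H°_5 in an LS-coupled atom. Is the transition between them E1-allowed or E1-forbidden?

Initial level: S=1, L=3, J=4, parity odd. Final level: S=0, L=5, J=5, parity odd.
Parity must change: odd → odd — fails.
ΔS = 0: S: 1 → 0 — fails.
ΔL = 0, ±1 (not L=0↔0): L: 3 → 5, ΔL = +2 — fails.
ΔJ = 0, ±1 (not J=0↔0): J: 4 → 5, ΔJ = +1 — passes.
Rule(s) violated: parity, ΔS, ΔL.

forbidden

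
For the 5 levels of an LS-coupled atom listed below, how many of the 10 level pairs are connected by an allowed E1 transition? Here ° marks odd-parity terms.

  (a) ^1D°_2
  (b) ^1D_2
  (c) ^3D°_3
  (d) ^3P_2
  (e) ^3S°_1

3

(a)–(b): allowed.
(a)–(c): forbidden (parity, ΔS).
(a)–(d): forbidden (ΔS).
(a)–(e): forbidden (parity, ΔS, ΔL).
(b)–(c): forbidden (ΔS).
(b)–(d): forbidden (parity, ΔS).
(b)–(e): forbidden (ΔS, ΔL).
(c)–(d): allowed.
(c)–(e): forbidden (parity, ΔL, ΔJ).
(d)–(e): allowed.
Allowed pairs: 3 of 10.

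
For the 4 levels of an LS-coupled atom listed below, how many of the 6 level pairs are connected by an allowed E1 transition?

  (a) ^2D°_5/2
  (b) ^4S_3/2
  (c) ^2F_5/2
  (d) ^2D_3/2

2

(a)–(b): forbidden (ΔS, ΔL).
(a)–(c): allowed.
(a)–(d): allowed.
(b)–(c): forbidden (parity, ΔS, ΔL).
(b)–(d): forbidden (parity, ΔS, ΔL).
(c)–(d): forbidden (parity).
Allowed pairs: 2 of 6.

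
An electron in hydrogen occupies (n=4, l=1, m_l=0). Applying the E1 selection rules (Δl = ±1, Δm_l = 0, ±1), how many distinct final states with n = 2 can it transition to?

1

E1 requires Δl = ±1, so l_f ∈ {0, 2}; with 0 ≤ l_f ≤ n_f−1 = 1, the allowed l_f values are {0}.
For l_f = 0: m_f ∈ {m_i−1, m_i, m_i+1} ∩ [−0, 0] = {0} → 1 state.
Total: 1.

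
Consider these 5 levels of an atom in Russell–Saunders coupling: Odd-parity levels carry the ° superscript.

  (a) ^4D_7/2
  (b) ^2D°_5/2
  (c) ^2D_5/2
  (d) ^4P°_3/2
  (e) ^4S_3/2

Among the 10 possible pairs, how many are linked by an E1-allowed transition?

(a)–(b): forbidden (ΔS).
(a)–(c): forbidden (parity, ΔS).
(a)–(d): forbidden (ΔJ).
(a)–(e): forbidden (parity, ΔL, ΔJ).
(b)–(c): allowed.
(b)–(d): forbidden (parity, ΔS).
(b)–(e): forbidden (ΔS, ΔL).
(c)–(d): forbidden (ΔS).
(c)–(e): forbidden (parity, ΔS, ΔL).
(d)–(e): allowed.
Allowed pairs: 2 of 10.

2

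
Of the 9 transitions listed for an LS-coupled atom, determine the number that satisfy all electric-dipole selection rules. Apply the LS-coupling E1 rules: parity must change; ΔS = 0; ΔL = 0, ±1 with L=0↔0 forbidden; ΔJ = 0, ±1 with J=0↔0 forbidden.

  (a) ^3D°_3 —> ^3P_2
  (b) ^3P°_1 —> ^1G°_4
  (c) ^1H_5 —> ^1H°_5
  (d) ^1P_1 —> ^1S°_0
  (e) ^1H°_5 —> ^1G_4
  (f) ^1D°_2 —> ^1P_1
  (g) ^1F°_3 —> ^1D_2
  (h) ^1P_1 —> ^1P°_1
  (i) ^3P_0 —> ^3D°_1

(a) allowed
(b) forbidden (parity, ΔS, ΔL, ΔJ fail)
(c) allowed
(d) allowed
(e) allowed
(f) allowed
(g) allowed
(h) allowed
(i) allowed
Total allowed: 8 of 9.

8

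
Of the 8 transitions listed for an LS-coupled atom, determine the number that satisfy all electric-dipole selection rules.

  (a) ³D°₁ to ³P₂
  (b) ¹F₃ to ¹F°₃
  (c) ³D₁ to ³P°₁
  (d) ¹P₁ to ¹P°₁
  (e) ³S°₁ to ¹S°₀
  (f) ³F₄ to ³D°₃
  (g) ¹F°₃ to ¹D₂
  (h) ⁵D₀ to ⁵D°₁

7

(a) allowed
(b) allowed
(c) allowed
(d) allowed
(e) forbidden (parity, ΔS, ΔL fail)
(f) allowed
(g) allowed
(h) allowed
Total allowed: 7 of 8.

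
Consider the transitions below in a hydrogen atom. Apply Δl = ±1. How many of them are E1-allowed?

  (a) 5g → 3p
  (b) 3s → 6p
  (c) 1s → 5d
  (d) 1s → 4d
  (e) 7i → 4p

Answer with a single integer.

1

(a) forbidden — Δl = -3 (E1 requires Δl = ±1)
(b) allowed
(c) forbidden — Δl = +2 (E1 requires Δl = ±1)
(d) forbidden — Δl = +2 (E1 requires Δl = ±1)
(e) forbidden — Δl = -5 (E1 requires Δl = ±1)
Total allowed: 1 of 5.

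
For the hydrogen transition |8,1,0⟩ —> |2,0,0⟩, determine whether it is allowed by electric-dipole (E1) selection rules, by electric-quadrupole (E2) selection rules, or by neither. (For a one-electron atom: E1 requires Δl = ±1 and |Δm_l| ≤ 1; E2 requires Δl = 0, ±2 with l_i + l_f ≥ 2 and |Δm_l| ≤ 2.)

E1

Δl = 0 − 1 = -1; l_i + l_f = 1.
Δm_l = +0.
E1 (Δl = ±1, |Δm_l| ≤ 1): satisfied.
E2 (Δl = 0,±2, l_i+l_f ≥ 2, |Δm_l| ≤ 2): not satisfied.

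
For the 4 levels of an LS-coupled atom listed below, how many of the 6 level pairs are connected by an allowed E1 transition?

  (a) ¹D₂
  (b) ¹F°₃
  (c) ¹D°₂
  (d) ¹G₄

(a)–(b): allowed.
(a)–(c): allowed.
(a)–(d): forbidden (parity, ΔL, ΔJ).
(b)–(c): forbidden (parity).
(b)–(d): allowed.
(c)–(d): forbidden (ΔL, ΔJ).
Allowed pairs: 3 of 6.

3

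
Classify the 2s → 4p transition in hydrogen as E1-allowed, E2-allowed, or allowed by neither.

E1

Δl = 1 − 0 = +1; l_i + l_f = 1.
E1 (Δl = ±1): satisfied.
E2 (Δl = 0,±2, l_i+l_f ≥ 2): not satisfied.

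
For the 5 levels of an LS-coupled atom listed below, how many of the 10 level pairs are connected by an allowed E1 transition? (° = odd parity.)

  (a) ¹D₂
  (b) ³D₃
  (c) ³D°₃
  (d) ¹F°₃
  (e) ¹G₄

(a)–(b): forbidden (parity, ΔS).
(a)–(c): forbidden (ΔS).
(a)–(d): allowed.
(a)–(e): forbidden (parity, ΔL, ΔJ).
(b)–(c): allowed.
(b)–(d): forbidden (ΔS).
(b)–(e): forbidden (parity, ΔS, ΔL).
(c)–(d): forbidden (parity, ΔS).
(c)–(e): forbidden (ΔS, ΔL).
(d)–(e): allowed.
Allowed pairs: 3 of 10.

3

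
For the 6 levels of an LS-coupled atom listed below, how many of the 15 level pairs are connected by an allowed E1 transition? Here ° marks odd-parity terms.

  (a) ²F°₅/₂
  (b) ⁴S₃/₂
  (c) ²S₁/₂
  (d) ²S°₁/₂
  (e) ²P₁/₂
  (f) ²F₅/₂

(a)–(b): forbidden (ΔS, ΔL).
(a)–(c): forbidden (ΔL, ΔJ).
(a)–(d): forbidden (parity, ΔL, ΔJ).
(a)–(e): forbidden (ΔL, ΔJ).
(a)–(f): allowed.
(b)–(c): forbidden (parity, ΔS, ΔL).
(b)–(d): forbidden (ΔS, ΔL).
(b)–(e): forbidden (parity, ΔS).
(b)–(f): forbidden (parity, ΔS, ΔL).
(c)–(d): forbidden (ΔL).
(c)–(e): forbidden (parity).
(c)–(f): forbidden (parity, ΔL, ΔJ).
(d)–(e): allowed.
(d)–(f): forbidden (ΔL, ΔJ).
(e)–(f): forbidden (parity, ΔL, ΔJ).
Allowed pairs: 2 of 15.

2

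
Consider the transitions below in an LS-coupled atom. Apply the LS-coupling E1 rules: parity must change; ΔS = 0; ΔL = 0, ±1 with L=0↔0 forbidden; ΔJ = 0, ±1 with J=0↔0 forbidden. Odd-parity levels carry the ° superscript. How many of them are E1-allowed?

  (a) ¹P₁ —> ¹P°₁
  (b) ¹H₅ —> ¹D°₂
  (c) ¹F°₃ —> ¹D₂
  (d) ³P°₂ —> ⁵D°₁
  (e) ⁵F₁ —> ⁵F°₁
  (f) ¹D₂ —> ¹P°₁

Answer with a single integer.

4

(a) allowed
(b) forbidden (ΔL, ΔJ fail)
(c) allowed
(d) forbidden (parity, ΔS fail)
(e) allowed
(f) allowed
Total allowed: 4 of 6.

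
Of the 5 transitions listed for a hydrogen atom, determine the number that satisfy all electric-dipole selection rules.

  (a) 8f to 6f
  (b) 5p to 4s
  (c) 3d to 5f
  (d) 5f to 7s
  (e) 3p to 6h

(a) forbidden — Δl = +0 (E1 requires Δl = ±1)
(b) allowed
(c) allowed
(d) forbidden — Δl = -3 (E1 requires Δl = ±1)
(e) forbidden — Δl = +4 (E1 requires Δl = ±1)
Total allowed: 2 of 5.

2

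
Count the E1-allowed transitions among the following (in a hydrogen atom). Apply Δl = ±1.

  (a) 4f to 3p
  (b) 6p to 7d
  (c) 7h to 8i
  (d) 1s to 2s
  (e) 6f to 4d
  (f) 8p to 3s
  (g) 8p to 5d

5

(a) forbidden — Δl = -2 (E1 requires Δl = ±1)
(b) allowed
(c) allowed
(d) forbidden — Δl = +0 (E1 requires Δl = ±1)
(e) allowed
(f) allowed
(g) allowed
Total allowed: 5 of 7.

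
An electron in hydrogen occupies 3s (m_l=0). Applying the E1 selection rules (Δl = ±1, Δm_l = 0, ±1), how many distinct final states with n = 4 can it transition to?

E1 requires Δl = ±1, so l_f ∈ {-1, 1}; with 0 ≤ l_f ≤ n_f−1 = 3, the allowed l_f values are {1}.
For l_f = 1: m_f ∈ {m_i−1, m_i, m_i+1} ∩ [−1, 1] = {-1, 0, 1} → 3 states.
Total: 3.

3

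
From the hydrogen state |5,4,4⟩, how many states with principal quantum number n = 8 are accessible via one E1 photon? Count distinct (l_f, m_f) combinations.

4

E1 requires Δl = ±1, so l_f ∈ {3, 5}; with 0 ≤ l_f ≤ n_f−1 = 7, the allowed l_f values are {3, 5}.
For l_f = 3: m_f ∈ {m_i−1, m_i, m_i+1} ∩ [−3, 3] = {3} → 1 state.
For l_f = 5: m_f ∈ {m_i−1, m_i, m_i+1} ∩ [−5, 5] = {3, 4, 5} → 3 states.
Total: 4.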